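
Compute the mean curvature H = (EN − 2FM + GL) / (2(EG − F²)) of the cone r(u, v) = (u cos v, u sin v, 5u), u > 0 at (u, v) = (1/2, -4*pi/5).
H = 5*sqrt(26)/26

With E = 26, F = 0, G = u^2, L = 0, M = 0, N = 5*sqrt(26)*u^2/(26*Abs(u)), assemble
  H = (EN − 2FM + GL) / (2(EG − F²)) = 5*sqrt(26)/(52*Abs(u)).
At (u, v) = (1/2, -4*pi/5): H = 5*sqrt(26)/26.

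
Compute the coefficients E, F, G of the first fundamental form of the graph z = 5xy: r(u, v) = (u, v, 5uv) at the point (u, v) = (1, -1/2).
E = 29/4;  F = -25/2;  G = 26

Partials: r_u = (1, 0, 5*v), r_v = (0, 1, 5*u). As functions of (u, v):
  E = r_u · r_u = 25*v^2 + 1,
  F = r_u · r_v = 25*u*v,
  G = r_v · r_v = 25*u^2 + 1.
Evaluating at (u, v) = (1, -1/2): E = 29/4, F = -25/2, G = 26.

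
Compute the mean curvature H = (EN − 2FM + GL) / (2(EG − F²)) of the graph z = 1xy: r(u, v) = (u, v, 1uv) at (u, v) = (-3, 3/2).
H = 36/343

With E = v^2 + 1, F = u*v, G = u^2 + 1, L = 0, M = 1/sqrt(u^2 + v^2 + 1), N = 0, assemble
  H = (EN − 2FM + GL) / (2(EG − F²)) = -u*v/(u^2 + v^2 + 1)^(3/2).
At (u, v) = (-3, 3/2): H = 36/343.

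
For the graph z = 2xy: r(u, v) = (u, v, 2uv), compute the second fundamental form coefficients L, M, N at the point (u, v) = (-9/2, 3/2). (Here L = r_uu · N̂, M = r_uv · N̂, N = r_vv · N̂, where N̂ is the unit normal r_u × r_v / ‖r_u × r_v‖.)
L = 0;  M = 2*sqrt(91)/91;  N = 0

Compute the unit normal N̂(u, v) = (-2*v/sqrt(4*u^2 + 4*v^2 + 1), -2*u/sqrt(4*u^2 + 4*v^2 + 1), 1/sqrt(4*u^2 + 4*v^2 + 1)), and the second partials r_uu, r_uv, r_vv. Take dot products:
  L(u, v) = r_uu · N̂ = 0,
  M(u, v) = r_uv · N̂ = 2/sqrt(4*u^2 + 4*v^2 + 1),
  N(u, v) = r_vv · N̂ = 0.
Evaluating at (u, v) = (-9/2, 3/2):
  L = 0, M = 2*sqrt(91)/91, N = 0.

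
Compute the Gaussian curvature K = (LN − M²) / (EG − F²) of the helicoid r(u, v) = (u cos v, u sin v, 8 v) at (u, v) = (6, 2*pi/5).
K = -4/625

Coefficients of the first fundamental form: E = 1, F = 0, G = u^2 + 64.
Coefficients of the second fundamental form: L = 0, M = -8/sqrt(u^2 + 64), N = 0.
Assemble K = (LN − M²)/(EG − F²) = -64/(u^2 + 64)^2. At (u, v) = (6, 2*pi/5): K = -4/625.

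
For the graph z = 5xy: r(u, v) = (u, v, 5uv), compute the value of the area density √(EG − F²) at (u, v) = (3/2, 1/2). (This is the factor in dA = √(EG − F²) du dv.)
√(EG − F²)|_{(3/2, 1/2)} = sqrt(254)/2

E = 25*v^2 + 1, F = 25*u*v, G = 25*u^2 + 1, so EG − F² = 25*u^2 + 25*v^2 + 1. Taking the positive square root: √(EG − F²) = sqrt(25*u^2 + 25*v^2 + 1). At (u, v) = (3/2, 1/2): sqrt(254)/2.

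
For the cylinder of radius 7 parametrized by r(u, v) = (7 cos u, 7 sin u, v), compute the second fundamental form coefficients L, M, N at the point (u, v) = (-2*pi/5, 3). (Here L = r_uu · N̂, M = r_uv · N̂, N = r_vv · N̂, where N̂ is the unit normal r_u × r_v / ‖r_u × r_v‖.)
L = -7;  M = 0;  N = 0

Compute the unit normal N̂(u, v) = (cos(u), sin(u), 0), and the second partials r_uu, r_uv, r_vv. Take dot products:
  L(u, v) = r_uu · N̂ = -7,
  M(u, v) = r_uv · N̂ = 0,
  N(u, v) = r_vv · N̂ = 0.
Evaluating at (u, v) = (-2*pi/5, 3):
  L = -7, M = 0, N = 0.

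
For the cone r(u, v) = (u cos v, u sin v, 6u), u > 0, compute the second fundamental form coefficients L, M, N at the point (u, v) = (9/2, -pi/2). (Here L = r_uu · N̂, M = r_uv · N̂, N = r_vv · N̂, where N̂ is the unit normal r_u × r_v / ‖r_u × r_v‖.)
L = 0;  M = 0;  N = 27*sqrt(37)/37

Compute the unit normal N̂(u, v) = (-6*sqrt(37)*u*cos(v)/(37*Abs(u)), -6*sqrt(37)*u*sin(v)/(37*Abs(u)), sqrt(37)*u/(37*Abs(u))), and the second partials r_uu, r_uv, r_vv. Take dot products:
  L(u, v) = r_uu · N̂ = 0,
  M(u, v) = r_uv · N̂ = 0,
  N(u, v) = r_vv · N̂ = 6*sqrt(37)*u^2/(37*Abs(u)).
Evaluating at (u, v) = (9/2, -pi/2):
  L = 0, M = 0, N = 27*sqrt(37)/37.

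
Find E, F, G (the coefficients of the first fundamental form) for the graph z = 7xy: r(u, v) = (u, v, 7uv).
E = 49*v^2 + 1;  F = 49*u*v;  G = 49*u^2 + 1

Compute partials: r_u = (1, 0, 7*v), r_v = (0, 1, 7*u). Then
  E = r_u · r_u = 49*v^2 + 1,
  F = r_u · r_v = 49*u*v,
  G = r_v · r_v = 49*u^2 + 1.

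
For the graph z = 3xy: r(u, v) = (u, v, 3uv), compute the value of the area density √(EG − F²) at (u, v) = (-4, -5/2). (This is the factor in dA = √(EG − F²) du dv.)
√(EG − F²)|_{(-4, -5/2)} = sqrt(805)/2

E = 9*v^2 + 1, F = 9*u*v, G = 9*u^2 + 1, so EG − F² = 9*u^2 + 9*v^2 + 1. Taking the positive square root: √(EG − F²) = sqrt(9*u^2 + 9*v^2 + 1). At (u, v) = (-4, -5/2): sqrt(805)/2.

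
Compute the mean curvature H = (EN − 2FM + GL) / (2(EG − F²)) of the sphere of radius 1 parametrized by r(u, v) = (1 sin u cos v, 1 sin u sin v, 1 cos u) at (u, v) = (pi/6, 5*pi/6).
H = -1

With E = 1, F = 0, G = sin(u)^2, L = -sin(u)/Abs(sin(u)), M = 0, N = -sin(u)^3/Abs(sin(u)), assemble
  H = (EN − 2FM + GL) / (2(EG − F²)) = -sin(u)/Abs(sin(u)).
At (u, v) = (pi/6, 5*pi/6): H = -1.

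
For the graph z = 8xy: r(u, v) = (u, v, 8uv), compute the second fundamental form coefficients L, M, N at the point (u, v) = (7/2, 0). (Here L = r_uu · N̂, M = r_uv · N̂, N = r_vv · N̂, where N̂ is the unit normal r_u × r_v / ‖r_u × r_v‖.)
L = 0;  M = 8*sqrt(785)/785;  N = 0

Compute the unit normal N̂(u, v) = (-8*v/sqrt(64*u^2 + 64*v^2 + 1), -8*u/sqrt(64*u^2 + 64*v^2 + 1), 1/sqrt(64*u^2 + 64*v^2 + 1)), and the second partials r_uu, r_uv, r_vv. Take dot products:
  L(u, v) = r_uu · N̂ = 0,
  M(u, v) = r_uv · N̂ = 8/sqrt(64*u^2 + 64*v^2 + 1),
  N(u, v) = r_vv · N̂ = 0.
Evaluating at (u, v) = (7/2, 0):
  L = 0, M = 8*sqrt(785)/785, N = 0.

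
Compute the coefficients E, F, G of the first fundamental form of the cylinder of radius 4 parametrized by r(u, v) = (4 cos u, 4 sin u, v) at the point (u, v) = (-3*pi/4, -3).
E = 16;  F = 0;  G = 1

Partials: r_u = (-4*sin(u), 4*cos(u), 0), r_v = (0, 0, 1). As functions of (u, v):
  E = r_u · r_u = 16,
  F = r_u · r_v = 0,
  G = r_v · r_v = 1.
Evaluating at (u, v) = (-3*pi/4, -3): E = 16, F = 0, G = 1.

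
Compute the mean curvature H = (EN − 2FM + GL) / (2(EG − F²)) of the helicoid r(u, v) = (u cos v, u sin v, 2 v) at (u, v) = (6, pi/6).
H = 0

With E = 1, F = 0, G = u^2 + 4, L = 0, M = -2/sqrt(u^2 + 4), N = 0, assemble
  H = (EN − 2FM + GL) / (2(EG − F²)) = 0.
At (u, v) = (6, pi/6): H = 0.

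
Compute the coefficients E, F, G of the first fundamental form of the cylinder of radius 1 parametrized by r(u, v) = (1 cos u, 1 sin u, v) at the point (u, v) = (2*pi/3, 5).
E = 1;  F = 0;  G = 1

Partials: r_u = (-sin(u), cos(u), 0), r_v = (0, 0, 1). As functions of (u, v):
  E = r_u · r_u = 1,
  F = r_u · r_v = 0,
  G = r_v · r_v = 1.
Evaluating at (u, v) = (2*pi/3, 5): E = 1, F = 0, G = 1.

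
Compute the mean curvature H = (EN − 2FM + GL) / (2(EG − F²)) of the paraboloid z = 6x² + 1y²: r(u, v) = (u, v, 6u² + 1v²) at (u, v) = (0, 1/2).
H = 13*sqrt(2)/4

With E = 144*u^2 + 1, F = 24*u*v, G = 4*v^2 + 1, L = 12/sqrt(144*u^2 + 4*v^2 + 1), M = 0, N = 2/sqrt(144*u^2 + 4*v^2 + 1), assemble
  H = (EN − 2FM + GL) / (2(EG − F²)) = (144*u^2 + 24*v^2 + 7)/(144*u^2 + 4*v^2 + 1)^(3/2).
At (u, v) = (0, 1/2): H = 13*sqrt(2)/4.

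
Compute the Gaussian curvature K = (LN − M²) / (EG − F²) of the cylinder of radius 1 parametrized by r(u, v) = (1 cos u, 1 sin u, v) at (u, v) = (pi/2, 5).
K = 0

Coefficients of the first fundamental form: E = 1, F = 0, G = 1.
Coefficients of the second fundamental form: L = -1, M = 0, N = 0.
Assemble K = (LN − M²)/(EG − F²) = 0. At (u, v) = (pi/2, 5): K = 0.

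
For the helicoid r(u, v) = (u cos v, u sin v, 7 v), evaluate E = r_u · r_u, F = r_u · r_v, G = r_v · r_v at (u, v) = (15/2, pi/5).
E = 1;  F = 0;  G = 421/4

Partials: r_u = (cos(v), sin(v), 0), r_v = (-u*sin(v), u*cos(v), 7). As functions of (u, v):
  E = r_u · r_u = 1,
  F = r_u · r_v = 0,
  G = r_v · r_v = u^2 + 49.
Evaluating at (u, v) = (15/2, pi/5): E = 1, F = 0, G = 421/4.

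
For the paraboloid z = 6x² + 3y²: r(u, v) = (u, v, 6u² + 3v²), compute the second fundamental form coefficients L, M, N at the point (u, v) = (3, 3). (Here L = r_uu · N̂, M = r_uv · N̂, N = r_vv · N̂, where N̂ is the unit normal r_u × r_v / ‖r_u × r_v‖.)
L = 12*sqrt(1621)/1621;  M = 0;  N = 6*sqrt(1621)/1621

Compute the unit normal N̂(u, v) = (-12*u/sqrt(144*u^2 + 36*v^2 + 1), -6*v/sqrt(144*u^2 + 36*v^2 + 1), 1/sqrt(144*u^2 + 36*v^2 + 1)), and the second partials r_uu, r_uv, r_vv. Take dot products:
  L(u, v) = r_uu · N̂ = 12/sqrt(144*u^2 + 36*v^2 + 1),
  M(u, v) = r_uv · N̂ = 0,
  N(u, v) = r_vv · N̂ = 6/sqrt(144*u^2 + 36*v^2 + 1).
Evaluating at (u, v) = (3, 3):
  L = 12*sqrt(1621)/1621, M = 0, N = 6*sqrt(1621)/1621.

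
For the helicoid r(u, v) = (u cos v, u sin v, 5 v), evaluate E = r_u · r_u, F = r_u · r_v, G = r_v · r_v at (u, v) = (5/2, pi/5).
E = 1;  F = 0;  G = 125/4

Partials: r_u = (cos(v), sin(v), 0), r_v = (-u*sin(v), u*cos(v), 5). As functions of (u, v):
  E = r_u · r_u = 1,
  F = r_u · r_v = 0,
  G = r_v · r_v = u^2 + 25.
Evaluating at (u, v) = (5/2, pi/5): E = 1, F = 0, G = 125/4.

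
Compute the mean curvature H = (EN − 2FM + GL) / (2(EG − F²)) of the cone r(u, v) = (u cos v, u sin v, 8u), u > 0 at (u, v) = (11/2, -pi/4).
H = 8*sqrt(65)/715

With E = 65, F = 0, G = u^2, L = 0, M = 0, N = 8*sqrt(65)*u^2/(65*Abs(u)), assemble
  H = (EN − 2FM + GL) / (2(EG − F²)) = 4*sqrt(65)/(65*Abs(u)).
At (u, v) = (11/2, -pi/4): H = 8*sqrt(65)/715.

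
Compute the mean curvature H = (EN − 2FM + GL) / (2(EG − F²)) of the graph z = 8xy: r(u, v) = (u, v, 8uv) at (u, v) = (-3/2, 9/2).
H = 3456*sqrt(1441)/2076481

With E = 64*v^2 + 1, F = 64*u*v, G = 64*u^2 + 1, L = 0, M = 8/sqrt(64*u^2 + 64*v^2 + 1), N = 0, assemble
  H = (EN − 2FM + GL) / (2(EG − F²)) = -512*u*v/(64*u^2 + 64*v^2 + 1)^(3/2).
At (u, v) = (-3/2, 9/2): H = 3456*sqrt(1441)/2076481.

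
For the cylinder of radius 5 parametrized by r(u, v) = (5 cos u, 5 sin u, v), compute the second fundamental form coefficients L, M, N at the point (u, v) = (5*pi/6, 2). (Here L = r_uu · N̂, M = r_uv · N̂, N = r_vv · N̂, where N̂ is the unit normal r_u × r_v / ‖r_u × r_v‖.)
L = -5;  M = 0;  N = 0

Compute the unit normal N̂(u, v) = (cos(u), sin(u), 0), and the second partials r_uu, r_uv, r_vv. Take dot products:
  L(u, v) = r_uu · N̂ = -5,
  M(u, v) = r_uv · N̂ = 0,
  N(u, v) = r_vv · N̂ = 0.
Evaluating at (u, v) = (5*pi/6, 2):
  L = -5, M = 0, N = 0.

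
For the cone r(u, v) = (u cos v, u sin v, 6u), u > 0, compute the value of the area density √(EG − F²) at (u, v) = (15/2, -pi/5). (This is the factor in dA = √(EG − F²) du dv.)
√(EG − F²)|_{(15/2, -pi/5)} = 15*sqrt(37)/2

E = 37, F = 0, G = u^2, so EG − F² = 37*u^2. Taking the positive square root: √(EG − F²) = sqrt(37)*Abs(u). At (u, v) = (15/2, -pi/5): 15*sqrt(37)/2.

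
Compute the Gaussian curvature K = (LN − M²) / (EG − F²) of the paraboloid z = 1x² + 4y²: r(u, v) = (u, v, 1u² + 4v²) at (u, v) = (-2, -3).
K = 16/351649

Coefficients of the first fundamental form: E = 4*u^2 + 1, F = 16*u*v, G = 64*v^2 + 1.
Coefficients of the second fundamental form: L = 2/sqrt(4*u^2 + 64*v^2 + 1), M = 0, N = 8/sqrt(4*u^2 + 64*v^2 + 1).
Assemble K = (LN − M²)/(EG − F²) = 16/(16*u^4 + 512*u^2*v^2 + 8*u^2 + 4096*v^4 + 128*v^2 + 1). At (u, v) = (-2, -3): K = 16/351649.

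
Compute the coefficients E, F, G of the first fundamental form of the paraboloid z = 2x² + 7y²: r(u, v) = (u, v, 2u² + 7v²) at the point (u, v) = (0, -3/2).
E = 1;  F = 0;  G = 442

Partials: r_u = (1, 0, 4*u), r_v = (0, 1, 14*v). As functions of (u, v):
  E = r_u · r_u = 16*u^2 + 1,
  F = r_u · r_v = 56*u*v,
  G = r_v · r_v = 196*v^2 + 1.
Evaluating at (u, v) = (0, -3/2): E = 1, F = 0, G = 442.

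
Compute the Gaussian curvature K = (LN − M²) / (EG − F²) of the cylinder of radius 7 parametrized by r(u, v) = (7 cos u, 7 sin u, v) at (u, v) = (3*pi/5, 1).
K = 0

Coefficients of the first fundamental form: E = 49, F = 0, G = 1.
Coefficients of the second fundamental form: L = -7, M = 0, N = 0.
Assemble K = (LN − M²)/(EG − F²) = 0. At (u, v) = (3*pi/5, 1): K = 0.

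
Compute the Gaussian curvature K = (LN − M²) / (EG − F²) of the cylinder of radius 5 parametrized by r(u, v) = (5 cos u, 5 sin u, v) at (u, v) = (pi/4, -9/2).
K = 0

Coefficients of the first fundamental form: E = 25, F = 0, G = 1.
Coefficients of the second fundamental form: L = -5, M = 0, N = 0.
Assemble K = (LN − M²)/(EG − F²) = 0. At (u, v) = (pi/4, -9/2): K = 0.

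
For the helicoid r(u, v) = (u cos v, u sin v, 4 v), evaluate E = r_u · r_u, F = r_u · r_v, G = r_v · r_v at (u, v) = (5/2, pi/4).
E = 1;  F = 0;  G = 89/4

Partials: r_u = (cos(v), sin(v), 0), r_v = (-u*sin(v), u*cos(v), 4). As functions of (u, v):
  E = r_u · r_u = 1,
  F = r_u · r_v = 0,
  G = r_v · r_v = u^2 + 16.
Evaluating at (u, v) = (5/2, pi/4): E = 1, F = 0, G = 89/4.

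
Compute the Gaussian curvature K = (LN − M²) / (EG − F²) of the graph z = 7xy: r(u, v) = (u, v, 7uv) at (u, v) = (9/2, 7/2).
K = -196/10156969

Coefficients of the first fundamental form: E = 49*v^2 + 1, F = 49*u*v, G = 49*u^2 + 1.
Coefficients of the second fundamental form: L = 0, M = 7/sqrt(49*u^2 + 49*v^2 + 1), N = 0.
Assemble K = (LN − M²)/(EG − F²) = -49/(2401*u^4 + 4802*u^2*v^2 + 98*u^2 + 2401*v^4 + 98*v^2 + 1). At (u, v) = (9/2, 7/2): K = -196/10156969.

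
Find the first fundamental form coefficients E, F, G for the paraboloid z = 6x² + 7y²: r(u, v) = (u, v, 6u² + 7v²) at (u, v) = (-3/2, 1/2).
E = 325;  F = -126;  G = 50

Partials: r_u = (1, 0, 12*u), r_v = (0, 1, 14*v). As functions of (u, v):
  E = r_u · r_u = 144*u^2 + 1,
  F = r_u · r_v = 168*u*v,
  G = r_v · r_v = 196*v^2 + 1.
Evaluating at (u, v) = (-3/2, 1/2): E = 325, F = -126, G = 50.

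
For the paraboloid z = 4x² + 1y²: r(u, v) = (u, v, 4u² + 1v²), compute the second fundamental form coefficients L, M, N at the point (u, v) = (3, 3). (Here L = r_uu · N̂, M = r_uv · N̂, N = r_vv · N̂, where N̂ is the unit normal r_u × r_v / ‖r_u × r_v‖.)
L = 8*sqrt(613)/613;  M = 0;  N = 2*sqrt(613)/613

Compute the unit normal N̂(u, v) = (-8*u/sqrt(64*u^2 + 4*v^2 + 1), -2*v/sqrt(64*u^2 + 4*v^2 + 1), 1/sqrt(64*u^2 + 4*v^2 + 1)), and the second partials r_uu, r_uv, r_vv. Take dot products:
  L(u, v) = r_uu · N̂ = 8/sqrt(64*u^2 + 4*v^2 + 1),
  M(u, v) = r_uv · N̂ = 0,
  N(u, v) = r_vv · N̂ = 2/sqrt(64*u^2 + 4*v^2 + 1).
Evaluating at (u, v) = (3, 3):
  L = 8*sqrt(613)/613, M = 0, N = 2*sqrt(613)/613.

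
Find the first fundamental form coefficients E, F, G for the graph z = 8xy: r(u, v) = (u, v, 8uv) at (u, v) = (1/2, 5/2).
E = 401;  F = 80;  G = 17

Partials: r_u = (1, 0, 8*v), r_v = (0, 1, 8*u). As functions of (u, v):
  E = r_u · r_u = 64*v^2 + 1,
  F = r_u · r_v = 64*u*v,
  G = r_v · r_v = 64*u^2 + 1.
Evaluating at (u, v) = (1/2, 5/2): E = 401, F = 80, G = 17.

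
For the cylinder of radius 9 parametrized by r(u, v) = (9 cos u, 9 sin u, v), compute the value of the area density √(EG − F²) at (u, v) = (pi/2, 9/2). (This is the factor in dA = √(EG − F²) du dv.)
√(EG − F²)|_{(pi/2, 9/2)} = 9

E = 81, F = 0, G = 1, so EG − F² = 81. Taking the positive square root: √(EG − F²) = 9. At (u, v) = (pi/2, 9/2): 9.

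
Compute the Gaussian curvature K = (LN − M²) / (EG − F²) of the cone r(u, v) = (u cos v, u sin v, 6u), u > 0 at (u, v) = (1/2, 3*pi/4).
K = 0

Coefficients of the first fundamental form: E = 37, F = 0, G = u^2.
Coefficients of the second fundamental form: L = 0, M = 0, N = 6*sqrt(37)*u^2/(37*Abs(u)).
Assemble K = (LN − M²)/(EG − F²) = 0. At (u, v) = (1/2, 3*pi/4): K = 0.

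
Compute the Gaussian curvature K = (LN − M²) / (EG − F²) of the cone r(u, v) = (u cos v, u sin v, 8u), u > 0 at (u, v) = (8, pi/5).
K = 0

Coefficients of the first fundamental form: E = 65, F = 0, G = u^2.
Coefficients of the second fundamental form: L = 0, M = 0, N = 8*sqrt(65)*u^2/(65*Abs(u)).
Assemble K = (LN − M²)/(EG − F²) = 0. At (u, v) = (8, pi/5): K = 0.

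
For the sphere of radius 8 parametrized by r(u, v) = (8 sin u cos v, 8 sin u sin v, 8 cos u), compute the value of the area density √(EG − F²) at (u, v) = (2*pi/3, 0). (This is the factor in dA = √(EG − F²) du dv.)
√(EG − F²)|_{(2*pi/3, 0)} = 32*sqrt(3)

E = 64, F = 0, G = 64*sin(u)^2, so EG − F² = 4096*sin(u)^2. Taking the positive square root: √(EG − F²) = 64*Abs(sin(u)). At (u, v) = (2*pi/3, 0): 32*sqrt(3).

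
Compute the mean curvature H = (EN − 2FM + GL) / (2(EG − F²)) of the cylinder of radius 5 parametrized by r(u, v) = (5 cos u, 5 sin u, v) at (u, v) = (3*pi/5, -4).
H = -1/10

With E = 25, F = 0, G = 1, L = -5, M = 0, N = 0, assemble
  H = (EN − 2FM + GL) / (2(EG − F²)) = -1/10.
At (u, v) = (3*pi/5, -4): H = -1/10.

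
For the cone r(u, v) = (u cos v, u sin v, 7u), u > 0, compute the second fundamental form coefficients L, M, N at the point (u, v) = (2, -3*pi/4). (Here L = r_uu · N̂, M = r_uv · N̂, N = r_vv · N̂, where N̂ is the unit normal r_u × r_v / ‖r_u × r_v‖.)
L = 0;  M = 0;  N = 7*sqrt(2)/5

Compute the unit normal N̂(u, v) = (-7*sqrt(2)*u*cos(v)/(10*Abs(u)), -7*sqrt(2)*u*sin(v)/(10*Abs(u)), sqrt(2)*u/(10*Abs(u))), and the second partials r_uu, r_uv, r_vv. Take dot products:
  L(u, v) = r_uu · N̂ = 0,
  M(u, v) = r_uv · N̂ = 0,
  N(u, v) = r_vv · N̂ = 7*sqrt(2)*u^2/(10*Abs(u)).
Evaluating at (u, v) = (2, -3*pi/4):
  L = 0, M = 0, N = 7*sqrt(2)/5.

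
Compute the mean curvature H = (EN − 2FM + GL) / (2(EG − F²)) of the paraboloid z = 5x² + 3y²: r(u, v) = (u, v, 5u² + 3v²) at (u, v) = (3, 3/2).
H = 3113*sqrt(982)/964324

With E = 100*u^2 + 1, F = 60*u*v, G = 36*v^2 + 1, L = 10/sqrt(100*u^2 + 36*v^2 + 1), M = 0, N = 6/sqrt(100*u^2 + 36*v^2 + 1), assemble
  H = (EN − 2FM + GL) / (2(EG − F²)) = 4*(75*u^2 + 45*v^2 + 2)/(100*u^2 + 36*v^2 + 1)^(3/2).
At (u, v) = (3, 3/2): H = 3113*sqrt(982)/964324.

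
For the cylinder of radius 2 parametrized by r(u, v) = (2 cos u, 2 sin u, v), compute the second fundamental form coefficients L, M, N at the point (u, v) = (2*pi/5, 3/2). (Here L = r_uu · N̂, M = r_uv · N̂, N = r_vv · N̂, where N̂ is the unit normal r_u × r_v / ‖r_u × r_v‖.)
L = -2;  M = 0;  N = 0

Compute the unit normal N̂(u, v) = (cos(u), sin(u), 0), and the second partials r_uu, r_uv, r_vv. Take dot products:
  L(u, v) = r_uu · N̂ = -2,
  M(u, v) = r_uv · N̂ = 0,
  N(u, v) = r_vv · N̂ = 0.
Evaluating at (u, v) = (2*pi/5, 3/2):
  L = -2, M = 0, N = 0.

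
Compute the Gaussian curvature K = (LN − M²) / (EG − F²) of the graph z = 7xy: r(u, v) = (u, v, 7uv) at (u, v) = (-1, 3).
K = -49/241081

Coefficients of the first fundamental form: E = 49*v^2 + 1, F = 49*u*v, G = 49*u^2 + 1.
Coefficients of the second fundamental form: L = 0, M = 7/sqrt(49*u^2 + 49*v^2 + 1), N = 0.
Assemble K = (LN − M²)/(EG − F²) = -49/(2401*u^4 + 4802*u^2*v^2 + 98*u^2 + 2401*v^4 + 98*v^2 + 1). At (u, v) = (-1, 3): K = -49/241081.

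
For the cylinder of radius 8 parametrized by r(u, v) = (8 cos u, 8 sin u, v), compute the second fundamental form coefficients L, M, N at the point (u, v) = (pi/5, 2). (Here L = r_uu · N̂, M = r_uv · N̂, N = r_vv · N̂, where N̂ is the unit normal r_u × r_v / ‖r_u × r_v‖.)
L = -8;  M = 0;  N = 0

Compute the unit normal N̂(u, v) = (cos(u), sin(u), 0), and the second partials r_uu, r_uv, r_vv. Take dot products:
  L(u, v) = r_uu · N̂ = -8,
  M(u, v) = r_uv · N̂ = 0,
  N(u, v) = r_vv · N̂ = 0.
Evaluating at (u, v) = (pi/5, 2):
  L = -8, M = 0, N = 0.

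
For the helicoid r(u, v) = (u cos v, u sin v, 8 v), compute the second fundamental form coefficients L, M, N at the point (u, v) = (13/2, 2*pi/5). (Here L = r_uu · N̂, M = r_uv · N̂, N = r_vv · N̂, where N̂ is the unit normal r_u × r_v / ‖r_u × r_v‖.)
L = 0;  M = -16*sqrt(17)/85;  N = 0

Compute the unit normal N̂(u, v) = (8*sin(v)/sqrt(u^2 + 64), -8*cos(v)/sqrt(u^2 + 64), u/sqrt(u^2 + 64)), and the second partials r_uu, r_uv, r_vv. Take dot products:
  L(u, v) = r_uu · N̂ = 0,
  M(u, v) = r_uv · N̂ = -8/sqrt(u^2 + 64),
  N(u, v) = r_vv · N̂ = 0.
Evaluating at (u, v) = (13/2, 2*pi/5):
  L = 0, M = -16*sqrt(17)/85, N = 0.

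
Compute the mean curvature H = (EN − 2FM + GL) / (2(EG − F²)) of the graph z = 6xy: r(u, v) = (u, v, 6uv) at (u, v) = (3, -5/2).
H = 81*sqrt(22)/3025

With E = 36*v^2 + 1, F = 36*u*v, G = 36*u^2 + 1, L = 0, M = 6/sqrt(36*u^2 + 36*v^2 + 1), N = 0, assemble
  H = (EN − 2FM + GL) / (2(EG − F²)) = -216*u*v/(36*u^2 + 36*v^2 + 1)^(3/2).
At (u, v) = (3, -5/2): H = 81*sqrt(22)/3025.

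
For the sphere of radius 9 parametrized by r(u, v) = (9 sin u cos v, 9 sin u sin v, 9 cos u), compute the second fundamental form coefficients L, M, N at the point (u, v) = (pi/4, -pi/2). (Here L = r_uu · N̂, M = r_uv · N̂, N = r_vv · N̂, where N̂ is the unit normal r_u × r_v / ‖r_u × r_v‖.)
L = -9;  M = 0;  N = -9/2

Compute the unit normal N̂(u, v) = (sin(u)^2*cos(v)/Abs(sin(u)), sin(u)^2*sin(v)/Abs(sin(u)), sin(2*u)/(2*Abs(sin(u)))), and the second partials r_uu, r_uv, r_vv. Take dot products:
  L(u, v) = r_uu · N̂ = -9*sin(u)/Abs(sin(u)),
  M(u, v) = r_uv · N̂ = 0,
  N(u, v) = r_vv · N̂ = -9*sin(u)^3/Abs(sin(u)).
Evaluating at (u, v) = (pi/4, -pi/2):
  L = -9, M = 0, N = -9/2.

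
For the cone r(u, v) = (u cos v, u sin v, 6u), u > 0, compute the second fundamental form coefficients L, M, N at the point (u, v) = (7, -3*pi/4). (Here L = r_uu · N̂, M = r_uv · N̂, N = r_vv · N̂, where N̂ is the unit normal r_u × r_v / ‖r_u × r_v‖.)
L = 0;  M = 0;  N = 42*sqrt(37)/37

Compute the unit normal N̂(u, v) = (-6*sqrt(37)*u*cos(v)/(37*Abs(u)), -6*sqrt(37)*u*sin(v)/(37*Abs(u)), sqrt(37)*u/(37*Abs(u))), and the second partials r_uu, r_uv, r_vv. Take dot products:
  L(u, v) = r_uu · N̂ = 0,
  M(u, v) = r_uv · N̂ = 0,
  N(u, v) = r_vv · N̂ = 6*sqrt(37)*u^2/(37*Abs(u)).
Evaluating at (u, v) = (7, -3*pi/4):
  L = 0, M = 0, N = 42*sqrt(37)/37.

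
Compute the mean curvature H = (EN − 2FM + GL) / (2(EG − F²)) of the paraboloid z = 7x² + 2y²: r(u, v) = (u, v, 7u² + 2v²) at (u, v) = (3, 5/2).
H = 4237*sqrt(1865)/3478225

With E = 196*u^2 + 1, F = 56*u*v, G = 16*v^2 + 1, L = 14/sqrt(196*u^2 + 16*v^2 + 1), M = 0, N = 4/sqrt(196*u^2 + 16*v^2 + 1), assemble
  H = (EN − 2FM + GL) / (2(EG − F²)) = (392*u^2 + 112*v^2 + 9)/(196*u^2 + 16*v^2 + 1)^(3/2).
At (u, v) = (3, 5/2): H = 4237*sqrt(1865)/3478225.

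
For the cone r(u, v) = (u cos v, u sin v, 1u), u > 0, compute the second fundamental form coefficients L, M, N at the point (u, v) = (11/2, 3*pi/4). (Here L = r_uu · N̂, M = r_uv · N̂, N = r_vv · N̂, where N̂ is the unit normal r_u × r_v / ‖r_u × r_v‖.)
L = 0;  M = 0;  N = 11*sqrt(2)/4

Compute the unit normal N̂(u, v) = (-sqrt(2)*u*cos(v)/(2*Abs(u)), -sqrt(2)*u*sin(v)/(2*Abs(u)), sqrt(2)*u/(2*Abs(u))), and the second partials r_uu, r_uv, r_vv. Take dot products:
  L(u, v) = r_uu · N̂ = 0,
  M(u, v) = r_uv · N̂ = 0,
  N(u, v) = r_vv · N̂ = sqrt(2)*u^2/(2*Abs(u)).
Evaluating at (u, v) = (11/2, 3*pi/4):
  L = 0, M = 0, N = 11*sqrt(2)/4.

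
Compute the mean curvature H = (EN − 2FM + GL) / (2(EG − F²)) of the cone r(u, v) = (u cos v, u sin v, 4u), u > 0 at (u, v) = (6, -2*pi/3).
H = sqrt(17)/51

With E = 17, F = 0, G = u^2, L = 0, M = 0, N = 4*sqrt(17)*u^2/(17*Abs(u)), assemble
  H = (EN − 2FM + GL) / (2(EG − F²)) = 2*sqrt(17)/(17*Abs(u)).
At (u, v) = (6, -2*pi/3): H = sqrt(17)/51.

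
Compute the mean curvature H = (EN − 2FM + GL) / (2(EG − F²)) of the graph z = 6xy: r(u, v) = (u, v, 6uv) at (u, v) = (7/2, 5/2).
H = -1890*sqrt(667)/444889

With E = 36*v^2 + 1, F = 36*u*v, G = 36*u^2 + 1, L = 0, M = 6/sqrt(36*u^2 + 36*v^2 + 1), N = 0, assemble
  H = (EN − 2FM + GL) / (2(EG − F²)) = -216*u*v/(36*u^2 + 36*v^2 + 1)^(3/2).
At (u, v) = (7/2, 5/2): H = -1890*sqrt(667)/444889.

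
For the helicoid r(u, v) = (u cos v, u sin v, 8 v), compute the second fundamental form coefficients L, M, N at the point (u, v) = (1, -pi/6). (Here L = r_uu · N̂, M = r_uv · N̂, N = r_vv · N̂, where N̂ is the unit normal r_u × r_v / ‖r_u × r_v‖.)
L = 0;  M = -8*sqrt(65)/65;  N = 0

Compute the unit normal N̂(u, v) = (8*sin(v)/sqrt(u^2 + 64), -8*cos(v)/sqrt(u^2 + 64), u/sqrt(u^2 + 64)), and the second partials r_uu, r_uv, r_vv. Take dot products:
  L(u, v) = r_uu · N̂ = 0,
  M(u, v) = r_uv · N̂ = -8/sqrt(u^2 + 64),
  N(u, v) = r_vv · N̂ = 0.
Evaluating at (u, v) = (1, -pi/6):
  L = 0, M = -8*sqrt(65)/65, N = 0.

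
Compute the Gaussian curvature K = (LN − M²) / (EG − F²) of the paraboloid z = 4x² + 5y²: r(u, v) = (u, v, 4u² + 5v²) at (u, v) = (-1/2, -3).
K = 80/840889

Coefficients of the first fundamental form: E = 64*u^2 + 1, F = 80*u*v, G = 100*v^2 + 1.
Coefficients of the second fundamental form: L = 8/sqrt(64*u^2 + 100*v^2 + 1), M = 0, N = 10/sqrt(64*u^2 + 100*v^2 + 1).
Assemble K = (LN − M²)/(EG − F²) = 80/(4096*u^4 + 12800*u^2*v^2 + 128*u^2 + 10000*v^4 + 200*v^2 + 1). At (u, v) = (-1/2, -3): K = 80/840889.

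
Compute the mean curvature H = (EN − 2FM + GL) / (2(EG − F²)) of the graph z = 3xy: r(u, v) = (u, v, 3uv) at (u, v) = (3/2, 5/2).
H = -81*sqrt(310)/9610

With E = 9*v^2 + 1, F = 9*u*v, G = 9*u^2 + 1, L = 0, M = 3/sqrt(9*u^2 + 9*v^2 + 1), N = 0, assemble
  H = (EN − 2FM + GL) / (2(EG − F²)) = -27*u*v/(9*u^2 + 9*v^2 + 1)^(3/2).
At (u, v) = (3/2, 5/2): H = -81*sqrt(310)/9610.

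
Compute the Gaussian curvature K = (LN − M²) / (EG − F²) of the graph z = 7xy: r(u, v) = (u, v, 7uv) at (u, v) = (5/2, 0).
K = -784/1510441

Coefficients of the first fundamental form: E = 49*v^2 + 1, F = 49*u*v, G = 49*u^2 + 1.
Coefficients of the second fundamental form: L = 0, M = 7/sqrt(49*u^2 + 49*v^2 + 1), N = 0.
Assemble K = (LN − M²)/(EG − F²) = -49/(2401*u^4 + 4802*u^2*v^2 + 98*u^2 + 2401*v^4 + 98*v^2 + 1). At (u, v) = (5/2, 0): K = -784/1510441.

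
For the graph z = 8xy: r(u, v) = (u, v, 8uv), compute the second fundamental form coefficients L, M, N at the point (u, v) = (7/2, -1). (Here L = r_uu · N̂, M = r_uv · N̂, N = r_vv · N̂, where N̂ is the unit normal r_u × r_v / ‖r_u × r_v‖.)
L = 0;  M = 8*sqrt(849)/849;  N = 0

Compute the unit normal N̂(u, v) = (-8*v/sqrt(64*u^2 + 64*v^2 + 1), -8*u/sqrt(64*u^2 + 64*v^2 + 1), 1/sqrt(64*u^2 + 64*v^2 + 1)), and the second partials r_uu, r_uv, r_vv. Take dot products:
  L(u, v) = r_uu · N̂ = 0,
  M(u, v) = r_uv · N̂ = 8/sqrt(64*u^2 + 64*v^2 + 1),
  N(u, v) = r_vv · N̂ = 0.
Evaluating at (u, v) = (7/2, -1):
  L = 0, M = 8*sqrt(849)/849, N = 0.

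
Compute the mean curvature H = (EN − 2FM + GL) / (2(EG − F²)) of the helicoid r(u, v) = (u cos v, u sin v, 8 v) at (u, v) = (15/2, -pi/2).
H = 0

With E = 1, F = 0, G = u^2 + 64, L = 0, M = -8/sqrt(u^2 + 64), N = 0, assemble
  H = (EN − 2FM + GL) / (2(EG − F²)) = 0.
At (u, v) = (15/2, -pi/2): H = 0.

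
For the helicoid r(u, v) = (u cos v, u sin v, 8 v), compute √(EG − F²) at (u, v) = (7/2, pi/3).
√(EG − F²)|_{(7/2, pi/3)} = sqrt(305)/2

E = 1, F = 0, G = u^2 + 64; EG − F² = u^2 + 64; √(EG − F²) = sqrt(u^2 + 64). At the given point: sqrt(305)/2.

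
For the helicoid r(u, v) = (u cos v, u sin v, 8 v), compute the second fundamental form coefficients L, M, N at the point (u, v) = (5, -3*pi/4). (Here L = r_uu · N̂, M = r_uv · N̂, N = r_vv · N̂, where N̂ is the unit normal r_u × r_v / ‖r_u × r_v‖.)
L = 0;  M = -8*sqrt(89)/89;  N = 0

Compute the unit normal N̂(u, v) = (8*sin(v)/sqrt(u^2 + 64), -8*cos(v)/sqrt(u^2 + 64), u/sqrt(u^2 + 64)), and the second partials r_uu, r_uv, r_vv. Take dot products:
  L(u, v) = r_uu · N̂ = 0,
  M(u, v) = r_uv · N̂ = -8/sqrt(u^2 + 64),
  N(u, v) = r_vv · N̂ = 0.
Evaluating at (u, v) = (5, -3*pi/4):
  L = 0, M = -8*sqrt(89)/89, N = 0.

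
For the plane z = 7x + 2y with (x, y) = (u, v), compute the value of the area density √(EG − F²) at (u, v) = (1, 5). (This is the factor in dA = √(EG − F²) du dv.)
√(EG − F²)|_{(1, 5)} = 3*sqrt(6)

E = 50, F = 14, G = 5, so EG − F² = 54. Taking the positive square root: √(EG − F²) = 3*sqrt(6). At (u, v) = (1, 5): 3*sqrt(6).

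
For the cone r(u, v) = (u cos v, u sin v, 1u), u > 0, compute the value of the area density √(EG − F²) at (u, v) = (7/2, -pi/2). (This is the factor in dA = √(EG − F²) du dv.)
√(EG − F²)|_{(7/2, -pi/2)} = 7*sqrt(2)/2

E = 2, F = 0, G = u^2, so EG − F² = 2*u^2. Taking the positive square root: √(EG − F²) = sqrt(2)*Abs(u). At (u, v) = (7/2, -pi/2): 7*sqrt(2)/2.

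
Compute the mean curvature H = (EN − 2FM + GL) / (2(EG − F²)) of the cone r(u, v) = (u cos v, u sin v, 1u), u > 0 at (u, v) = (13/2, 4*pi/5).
H = sqrt(2)/26

With E = 2, F = 0, G = u^2, L = 0, M = 0, N = sqrt(2)*u^2/(2*Abs(u)), assemble
  H = (EN − 2FM + GL) / (2(EG − F²)) = sqrt(2)/(4*Abs(u)).
At (u, v) = (13/2, 4*pi/5): H = sqrt(2)/26.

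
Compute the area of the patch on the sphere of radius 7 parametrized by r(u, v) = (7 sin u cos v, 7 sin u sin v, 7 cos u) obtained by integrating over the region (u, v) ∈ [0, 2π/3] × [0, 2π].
Area = 147*pi

Area = ∫∫ √(EG − F²) du dv with √(EG − F²) = 49*Abs(sin(u)). Integrating over [0, 2π/3] × [0, 2π] gives 147*pi.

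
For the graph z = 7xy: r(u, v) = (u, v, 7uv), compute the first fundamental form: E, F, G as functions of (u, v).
E = 49*v^2 + 1;  F = 49*u*v;  G = 49*u^2 + 1

Compute partials: r_u = (1, 0, 7*v), r_v = (0, 1, 7*u). Then
  E = r_u · r_u = 49*v^2 + 1,
  F = r_u · r_v = 49*u*v,
  G = r_v · r_v = 49*u^2 + 1.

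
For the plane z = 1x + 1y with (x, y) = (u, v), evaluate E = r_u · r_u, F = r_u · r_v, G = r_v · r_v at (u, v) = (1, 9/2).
E = 2;  F = 1;  G = 2

Partials: r_u = (1, 0, 1), r_v = (0, 1, 1). As functions of (u, v):
  E = r_u · r_u = 2,
  F = r_u · r_v = 1,
  G = r_v · r_v = 2.
Evaluating at (u, v) = (1, 9/2): E = 2, F = 1, G = 2.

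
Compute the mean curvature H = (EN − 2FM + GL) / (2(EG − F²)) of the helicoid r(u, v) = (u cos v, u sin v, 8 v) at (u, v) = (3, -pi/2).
H = 0

With E = 1, F = 0, G = u^2 + 64, L = 0, M = -8/sqrt(u^2 + 64), N = 0, assemble
  H = (EN − 2FM + GL) / (2(EG − F²)) = 0.
At (u, v) = (3, -pi/2): H = 0.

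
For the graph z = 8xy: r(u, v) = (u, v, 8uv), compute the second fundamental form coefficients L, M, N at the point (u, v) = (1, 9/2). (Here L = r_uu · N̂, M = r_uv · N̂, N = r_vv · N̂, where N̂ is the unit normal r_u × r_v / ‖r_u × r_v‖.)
L = 0;  M = 8*sqrt(1361)/1361;  N = 0

Compute the unit normal N̂(u, v) = (-8*v/sqrt(64*u^2 + 64*v^2 + 1), -8*u/sqrt(64*u^2 + 64*v^2 + 1), 1/sqrt(64*u^2 + 64*v^2 + 1)), and the second partials r_uu, r_uv, r_vv. Take dot products:
  L(u, v) = r_uu · N̂ = 0,
  M(u, v) = r_uv · N̂ = 8/sqrt(64*u^2 + 64*v^2 + 1),
  N(u, v) = r_vv · N̂ = 0.
Evaluating at (u, v) = (1, 9/2):
  L = 0, M = 8*sqrt(1361)/1361, N = 0.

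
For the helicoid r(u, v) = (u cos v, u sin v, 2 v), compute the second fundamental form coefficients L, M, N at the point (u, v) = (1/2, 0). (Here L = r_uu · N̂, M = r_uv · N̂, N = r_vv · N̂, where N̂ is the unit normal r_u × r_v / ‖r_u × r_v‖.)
L = 0;  M = -4*sqrt(17)/17;  N = 0

Compute the unit normal N̂(u, v) = (2*sin(v)/sqrt(u^2 + 4), -2*cos(v)/sqrt(u^2 + 4), u/sqrt(u^2 + 4)), and the second partials r_uu, r_uv, r_vv. Take dot products:
  L(u, v) = r_uu · N̂ = 0,
  M(u, v) = r_uv · N̂ = -2/sqrt(u^2 + 4),
  N(u, v) = r_vv · N̂ = 0.
Evaluating at (u, v) = (1/2, 0):
  L = 0, M = -4*sqrt(17)/17, N = 0.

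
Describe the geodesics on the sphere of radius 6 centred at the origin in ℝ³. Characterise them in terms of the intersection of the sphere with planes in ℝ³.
Geodesics on the sphere of radius 6 are great circles — circles of radius 6 obtained as the intersection of the sphere with planes through the origin (the centre of the sphere).

A curve α(t) of nonzero constant speed on the sphere of radius 6 is a geodesic iff its acceleration α̈ is everywhere normal to the surface, i.e. parallel to the radial vector α(t). Then d/dt(α × α̇) = α̇ × α̇ + α × α̈ = 0, so α × α̇ is a constant vector n ≠ 0 and α(t) · n = 0 for all t: α lies in the plane through the origin with normal n. The intersection of that plane with the sphere is a circle of radius 6 (a great circle). Conversely, a great circle traversed at constant speed has centripetal acceleration pointing at the origin, hence normal to the sphere, so every great circle is a geodesic.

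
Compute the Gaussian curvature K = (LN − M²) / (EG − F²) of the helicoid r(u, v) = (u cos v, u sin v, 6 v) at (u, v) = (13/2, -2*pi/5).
K = -576/97969

Coefficients of the first fundamental form: E = 1, F = 0, G = u^2 + 36.
Coefficients of the second fundamental form: L = 0, M = -6/sqrt(u^2 + 36), N = 0.
Assemble K = (LN − M²)/(EG − F²) = -36/(u^2 + 36)^2. At (u, v) = (13/2, -2*pi/5): K = -576/97969.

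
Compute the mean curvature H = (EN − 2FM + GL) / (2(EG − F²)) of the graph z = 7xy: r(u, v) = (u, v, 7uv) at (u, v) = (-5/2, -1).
H = -1372*sqrt(57)/81225

With E = 49*v^2 + 1, F = 49*u*v, G = 49*u^2 + 1, L = 0, M = 7/sqrt(49*u^2 + 49*v^2 + 1), N = 0, assemble
  H = (EN − 2FM + GL) / (2(EG − F²)) = -343*u*v/(49*u^2 + 49*v^2 + 1)^(3/2).
At (u, v) = (-5/2, -1): H = -1372*sqrt(57)/81225.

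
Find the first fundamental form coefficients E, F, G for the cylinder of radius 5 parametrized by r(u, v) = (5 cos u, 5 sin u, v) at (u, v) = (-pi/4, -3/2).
E = 25;  F = 0;  G = 1

Partials: r_u = (-5*sin(u), 5*cos(u), 0), r_v = (0, 0, 1). As functions of (u, v):
  E = r_u · r_u = 25,
  F = r_u · r_v = 0,
  G = r_v · r_v = 1.
Evaluating at (u, v) = (-pi/4, -3/2): E = 25, F = 0, G = 1.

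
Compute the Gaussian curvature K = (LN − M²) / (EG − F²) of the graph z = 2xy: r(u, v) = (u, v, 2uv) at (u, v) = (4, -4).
K = -4/16641

Coefficients of the first fundamental form: E = 4*v^2 + 1, F = 4*u*v, G = 4*u^2 + 1.
Coefficients of the second fundamental form: L = 0, M = 2/sqrt(4*u^2 + 4*v^2 + 1), N = 0.
Assemble K = (LN − M²)/(EG − F²) = -4/(16*u^4 + 32*u^2*v^2 + 8*u^2 + 16*v^4 + 8*v^2 + 1). At (u, v) = (4, -4): K = -4/16641.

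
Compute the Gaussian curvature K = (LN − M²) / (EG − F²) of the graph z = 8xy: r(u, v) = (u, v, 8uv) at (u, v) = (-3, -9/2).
K = -64/3508129

Coefficients of the first fundamental form: E = 64*v^2 + 1, F = 64*u*v, G = 64*u^2 + 1.
Coefficients of the second fundamental form: L = 0, M = 8/sqrt(64*u^2 + 64*v^2 + 1), N = 0.
Assemble K = (LN − M²)/(EG − F²) = -64/(4096*u^4 + 8192*u^2*v^2 + 128*u^2 + 4096*v^4 + 128*v^2 + 1). At (u, v) = (-3, -9/2): K = -64/3508129.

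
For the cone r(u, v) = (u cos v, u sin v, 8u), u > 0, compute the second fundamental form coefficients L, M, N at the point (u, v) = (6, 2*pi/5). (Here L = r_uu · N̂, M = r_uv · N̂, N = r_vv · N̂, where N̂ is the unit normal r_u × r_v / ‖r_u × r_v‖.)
L = 0;  M = 0;  N = 48*sqrt(65)/65

Compute the unit normal N̂(u, v) = (-8*sqrt(65)*u*cos(v)/(65*Abs(u)), -8*sqrt(65)*u*sin(v)/(65*Abs(u)), sqrt(65)*u/(65*Abs(u))), and the second partials r_uu, r_uv, r_vv. Take dot products:
  L(u, v) = r_uu · N̂ = 0,
  M(u, v) = r_uv · N̂ = 0,
  N(u, v) = r_vv · N̂ = 8*sqrt(65)*u^2/(65*Abs(u)).
Evaluating at (u, v) = (6, 2*pi/5):
  L = 0, M = 0, N = 48*sqrt(65)/65.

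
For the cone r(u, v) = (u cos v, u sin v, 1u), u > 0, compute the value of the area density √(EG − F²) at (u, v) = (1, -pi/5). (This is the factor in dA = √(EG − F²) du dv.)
√(EG − F²)|_{(1, -pi/5)} = sqrt(2)

E = 2, F = 0, G = u^2, so EG − F² = 2*u^2. Taking the positive square root: √(EG − F²) = sqrt(2)*Abs(u). At (u, v) = (1, -pi/5): sqrt(2).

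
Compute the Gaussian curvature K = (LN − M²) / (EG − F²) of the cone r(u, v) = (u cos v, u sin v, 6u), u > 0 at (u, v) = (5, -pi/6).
K = 0

Coefficients of the first fundamental form: E = 37, F = 0, G = u^2.
Coefficients of the second fundamental form: L = 0, M = 0, N = 6*sqrt(37)*u^2/(37*Abs(u)).
Assemble K = (LN − M²)/(EG − F²) = 0. At (u, v) = (5, -pi/6): K = 0.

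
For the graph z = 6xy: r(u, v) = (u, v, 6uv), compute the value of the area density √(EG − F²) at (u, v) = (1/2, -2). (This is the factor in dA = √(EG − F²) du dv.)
√(EG − F²)|_{(1/2, -2)} = sqrt(154)

E = 36*v^2 + 1, F = 36*u*v, G = 36*u^2 + 1, so EG − F² = 36*u^2 + 36*v^2 + 1. Taking the positive square root: √(EG − F²) = sqrt(36*u^2 + 36*v^2 + 1). At (u, v) = (1/2, -2): sqrt(154).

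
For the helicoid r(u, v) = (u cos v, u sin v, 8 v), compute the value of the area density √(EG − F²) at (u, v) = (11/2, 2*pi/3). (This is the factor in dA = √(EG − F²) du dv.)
√(EG − F²)|_{(11/2, 2*pi/3)} = sqrt(377)/2

E = 1, F = 0, G = u^2 + 64, so EG − F² = u^2 + 64. Taking the positive square root: √(EG − F²) = sqrt(u^2 + 64). At (u, v) = (11/2, 2*pi/3): sqrt(377)/2.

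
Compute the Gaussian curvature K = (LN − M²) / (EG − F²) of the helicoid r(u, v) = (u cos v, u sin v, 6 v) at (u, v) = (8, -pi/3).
K = -9/2500

Coefficients of the first fundamental form: E = 1, F = 0, G = u^2 + 36.
Coefficients of the second fundamental form: L = 0, M = -6/sqrt(u^2 + 36), N = 0.
Assemble K = (LN − M²)/(EG − F²) = -36/(u^2 + 36)^2. At (u, v) = (8, -pi/3): K = -9/2500.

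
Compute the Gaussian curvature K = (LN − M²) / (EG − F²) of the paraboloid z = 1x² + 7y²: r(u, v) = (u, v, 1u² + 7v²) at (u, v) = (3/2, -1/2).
K = 28/3481

Coefficients of the first fundamental form: E = 4*u^2 + 1, F = 28*u*v, G = 196*v^2 + 1.
Coefficients of the second fundamental form: L = 2/sqrt(4*u^2 + 196*v^2 + 1), M = 0, N = 14/sqrt(4*u^2 + 196*v^2 + 1).
Assemble K = (LN − M²)/(EG − F²) = 28/(16*u^4 + 1568*u^2*v^2 + 8*u^2 + 38416*v^4 + 392*v^2 + 1). At (u, v) = (3/2, -1/2): K = 28/3481.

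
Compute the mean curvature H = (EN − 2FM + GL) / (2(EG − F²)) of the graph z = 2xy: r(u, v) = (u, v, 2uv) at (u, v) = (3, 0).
H = 0

With E = 4*v^2 + 1, F = 4*u*v, G = 4*u^2 + 1, L = 0, M = 2/sqrt(4*u^2 + 4*v^2 + 1), N = 0, assemble
  H = (EN − 2FM + GL) / (2(EG − F²)) = -8*u*v/(4*u^2 + 4*v^2 + 1)^(3/2).
At (u, v) = (3, 0): H = 0.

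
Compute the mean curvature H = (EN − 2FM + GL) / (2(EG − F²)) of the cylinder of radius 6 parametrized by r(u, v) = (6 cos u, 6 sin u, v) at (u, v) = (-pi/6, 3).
H = -1/12

With E = 36, F = 0, G = 1, L = -6, M = 0, N = 0, assemble
  H = (EN − 2FM + GL) / (2(EG − F²)) = -1/12.
At (u, v) = (-pi/6, 3): H = -1/12.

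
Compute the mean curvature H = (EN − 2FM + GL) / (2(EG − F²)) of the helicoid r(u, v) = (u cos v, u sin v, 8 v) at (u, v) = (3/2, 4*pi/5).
H = 0

With E = 1, F = 0, G = u^2 + 64, L = 0, M = -8/sqrt(u^2 + 64), N = 0, assemble
  H = (EN − 2FM + GL) / (2(EG − F²)) = 0.
At (u, v) = (3/2, 4*pi/5): H = 0.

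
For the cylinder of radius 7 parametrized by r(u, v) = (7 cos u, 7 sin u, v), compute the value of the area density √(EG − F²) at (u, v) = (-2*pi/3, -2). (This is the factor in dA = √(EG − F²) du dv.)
√(EG − F²)|_{(-2*pi/3, -2)} = 7

E = 49, F = 0, G = 1, so EG − F² = 49. Taking the positive square root: √(EG − F²) = 7. At (u, v) = (-2*pi/3, -2): 7.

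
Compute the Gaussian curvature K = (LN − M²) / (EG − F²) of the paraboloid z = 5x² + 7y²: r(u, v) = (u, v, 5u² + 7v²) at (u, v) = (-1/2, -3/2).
K = 140/218089

Coefficients of the first fundamental form: E = 100*u^2 + 1, F = 140*u*v, G = 196*v^2 + 1.
Coefficients of the second fundamental form: L = 10/sqrt(100*u^2 + 196*v^2 + 1), M = 0, N = 14/sqrt(100*u^2 + 196*v^2 + 1).
Assemble K = (LN − M²)/(EG − F²) = 140/(10000*u^4 + 39200*u^2*v^2 + 200*u^2 + 38416*v^4 + 392*v^2 + 1). At (u, v) = (-1/2, -3/2): K = 140/218089.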